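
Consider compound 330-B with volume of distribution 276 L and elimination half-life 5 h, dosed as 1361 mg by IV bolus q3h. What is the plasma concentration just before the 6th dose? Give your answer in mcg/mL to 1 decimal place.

8.4 mcg/mL

f = (1/2)^(τ/t½) = (1/2)^(3/5) ≈ 0.6598.
C₀ = D/Vd = 1361/276 ≈ 4.931 mcg/mL.
Before the 6th dose, 5 doses have been given. Superposition: Cmin = C₀·(f + f² + … + f^5).
≈ 4.931 × (0.6598 + 0.4353 + 0.2872 + 0.1895 + 0.1250) ≈ 4.931 × 1.6968 ≈ 8.367 mcg/mL.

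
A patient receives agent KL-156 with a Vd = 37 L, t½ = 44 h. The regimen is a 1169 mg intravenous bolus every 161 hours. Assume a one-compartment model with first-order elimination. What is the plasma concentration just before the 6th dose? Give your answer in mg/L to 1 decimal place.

2.7 mg/L

f = (1/2)^(τ/t½) = (1/2)^(161/44) ≈ 0.0792.
C₀ = D/Vd = 1169/37 ≈ 31.595 mg/L.
Before the 6th dose, 5 doses have been given. Superposition: Cmin = C₀·(f + f² + … + f^5).
≈ 31.595 × (0.0792 + 0.0063 + 0.0005 + 0.0000 + 0.0000) ≈ 31.595 × 0.0860 ≈ 2.717 mg/L.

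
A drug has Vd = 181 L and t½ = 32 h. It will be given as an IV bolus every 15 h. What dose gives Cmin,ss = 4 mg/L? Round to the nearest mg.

278 mg

τ/t½ = 15/32 ≈ 0.46875, so f = (1/2)^(15/32) ≈ 0.722590.
Cmin,ss = (D/Vd)·f/(1−f), so D = Cmin,ss·Vd·(1−f)/f.
D = 4 × 181 × (1−f)/f ≈ 4 × 181 × 0.38391 ≈ 277.95 mg.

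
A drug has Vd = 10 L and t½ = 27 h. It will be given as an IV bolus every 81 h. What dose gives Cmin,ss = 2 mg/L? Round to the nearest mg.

τ/t½ = 81/27 ≈ 3, so f = (1/2)^(81/27) ≈ 0.125000.
Cmin,ss = (D/Vd)·f/(1−f), so D = Cmin,ss·Vd·(1−f)/f.
D = 2 × 10 × (1−f)/f ≈ 2 × 10 × 7.00000 ≈ 140.00 mg.

140 mg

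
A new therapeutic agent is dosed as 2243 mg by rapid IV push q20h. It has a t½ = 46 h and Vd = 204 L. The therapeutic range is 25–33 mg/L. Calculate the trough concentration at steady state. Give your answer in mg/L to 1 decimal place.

31.3 mg/L

Over one 20-h interval, 20/46 ≈ 0.43478 half-lives elapse, leaving f ≈ 0.7398 of each dose.
At steady state, accumulation factor R = 1/(1 − e^(−kτ)) ≈ 3.8432.
Each bolus raises the concentration by D/Vd = 2243/204 ≈ 10.995 mg/L.
Cmax,ss = C₀/(1 − f) ≈ 10.995/0.2602 ≈ 42.256 mg/L.
One interval later, Cmin,ss = Cmax,ss·e^(−kτ) ≈ 42.256 × 0.7398 ≈ 31.261 mg/L.
Trough 31.3 mg/L vs MEC 25 mg/L: adequate.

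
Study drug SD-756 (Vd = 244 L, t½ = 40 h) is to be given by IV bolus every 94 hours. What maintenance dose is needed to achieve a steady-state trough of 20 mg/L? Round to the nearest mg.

19999 mg

τ/t½ = 94/40 ≈ 2.35, so f = (1/2)^(94/40) ≈ 0.196146.
Cmin,ss = (D/Vd)·f/(1−f), so D = Cmin,ss·Vd·(1−f)/f.
D = 20 × 244 × (1−f)/f ≈ 20 × 244 × 4.09824 ≈ 19999.41 mg.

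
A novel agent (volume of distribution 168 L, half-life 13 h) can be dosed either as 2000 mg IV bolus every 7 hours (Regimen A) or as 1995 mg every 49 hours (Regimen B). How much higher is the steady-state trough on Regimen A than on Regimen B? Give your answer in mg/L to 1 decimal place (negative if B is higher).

25.4 mg/L

Regimen A: f = (1/2)^(7/13) ≈ 0.6885; Cmin,ss = (2000/168)·f/(1−f) ≈ 26.313 mg/L.
Regimen B: f = (1/2)^(49/13) ≈ 0.0733; Cmin,ss = (1995/168)·f/(1−f) ≈ 0.939 mg/L.
Difference ≈ 26.313 − 0.939 ≈ 25.374 mg/L.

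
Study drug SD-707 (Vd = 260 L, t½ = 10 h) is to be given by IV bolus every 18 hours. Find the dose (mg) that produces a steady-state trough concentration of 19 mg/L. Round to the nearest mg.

12262 mg

τ/t½ = 18/10 ≈ 1.8, so f = (1/2)^(18/10) ≈ 0.287175.
Cmin,ss = (D/Vd)·f/(1−f), so D = Cmin,ss·Vd·(1−f)/f.
D = 19 × 260 × (1−f)/f ≈ 19 × 260 × 2.48220 ≈ 12262.07 mg.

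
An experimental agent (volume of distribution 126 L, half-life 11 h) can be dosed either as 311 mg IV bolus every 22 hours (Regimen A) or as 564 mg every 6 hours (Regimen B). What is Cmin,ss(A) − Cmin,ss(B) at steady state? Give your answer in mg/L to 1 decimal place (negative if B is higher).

Regimen A: f = (1/2)^(22/11) ≈ 0.2500; Cmin,ss = (311/126)·f/(1−f) ≈ 0.823 mg/L.
Regimen B: f = (1/2)^(6/11) ≈ 0.6852; Cmin,ss = (564/126)·f/(1−f) ≈ 9.743 mg/L.
Difference ≈ 0.823 − 9.743 ≈ -8.920 mg/L.

-8.9 mg/L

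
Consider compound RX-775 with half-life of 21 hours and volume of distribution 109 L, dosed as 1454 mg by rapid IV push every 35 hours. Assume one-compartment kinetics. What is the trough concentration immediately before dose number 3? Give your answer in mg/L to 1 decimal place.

5.5 mg/L

f = (1/2)^(τ/t½) = (1/2)^(35/21) ≈ 0.3150.
C₀ = D/Vd = 1454/109 ≈ 13.339 mg/L.
Before the 3rd dose, 2 doses have been given. Superposition: Cmin = C₀·(f + f²).
≈ 13.339 × (0.3150 + 0.0992) ≈ 13.339 × 0.4142 ≈ 5.525 mg/L.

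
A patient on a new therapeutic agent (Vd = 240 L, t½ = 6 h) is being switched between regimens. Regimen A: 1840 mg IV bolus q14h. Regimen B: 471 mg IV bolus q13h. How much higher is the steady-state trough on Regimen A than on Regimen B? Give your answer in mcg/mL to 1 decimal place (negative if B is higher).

1.3 mcg/mL

Regimen A: f = (1/2)^(14/6) ≈ 0.1984; Cmin,ss = (1840/240)·f/(1−f) ≈ 1.898 mcg/mL.
Regimen B: f = (1/2)^(13/6) ≈ 0.2227; Cmin,ss = (471/240)·f/(1−f) ≈ 0.562 mcg/mL.
Difference ≈ 1.898 − 0.562 ≈ 1.336 mcg/mL.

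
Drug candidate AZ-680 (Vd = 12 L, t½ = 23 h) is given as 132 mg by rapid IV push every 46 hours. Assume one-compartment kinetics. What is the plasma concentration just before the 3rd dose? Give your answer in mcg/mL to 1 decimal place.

f = (1/2)^(τ/t½) = (1/2)^(46/23) ≈ 0.2500.
C₀ = D/Vd = 132/12 ≈ 11.000 mcg/mL.
Before the 3rd dose, 2 doses have been given. Superposition: Cmin = C₀·(f + f²).
≈ 11.000 × (0.2500 + 0.0625) ≈ 11.000 × 0.3125 ≈ 3.438 mcg/mL.

3.4 mcg/mL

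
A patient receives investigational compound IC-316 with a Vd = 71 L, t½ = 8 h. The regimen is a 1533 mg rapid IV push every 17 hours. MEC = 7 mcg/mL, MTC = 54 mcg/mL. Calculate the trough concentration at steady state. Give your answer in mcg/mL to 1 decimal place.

6.4 mcg/mL

Over one 17-h interval, 17/8 ≈ 2.125 half-lives elapse, leaving f ≈ 0.2293 of each dose.
At steady state, accumulation factor R = 1/(1 − e^(−kτ)) ≈ 1.2975.
Each bolus raises the concentration by D/Vd = 1533/71 ≈ 21.592 mcg/mL.
Cmax,ss = C₀/(1 − f) ≈ 21.592/0.7707 ≈ 28.016 mcg/mL.
One interval later, Cmin,ss = Cmax,ss·e^(−kτ) ≈ 28.016 × 0.2293 ≈ 6.424 mcg/mL.
Trough 6.4 mcg/mL vs MEC 7 mcg/mL: subtherapeutic.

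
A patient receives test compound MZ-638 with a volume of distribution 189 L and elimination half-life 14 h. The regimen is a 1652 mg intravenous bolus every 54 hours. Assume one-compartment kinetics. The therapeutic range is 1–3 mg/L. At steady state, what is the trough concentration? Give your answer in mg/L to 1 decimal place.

0.6 mg/L

τ/t½ = 54/14 ≈ 3.8571, so fraction remaining f = (1/2)^(54/14) ≈ 0.0690.
Single-dose peak C₀ = D/Vd = 1652/189 ≈ 8.741 mg/L.
Steady-state trough Cmin,ss = C₀·f/(1−f) ≈ 8.741 × 0.0690/0.9310 ≈ 0.648 mg/L.
Trough 0.6 mg/L vs MEC 1 mg/L: subtherapeutic.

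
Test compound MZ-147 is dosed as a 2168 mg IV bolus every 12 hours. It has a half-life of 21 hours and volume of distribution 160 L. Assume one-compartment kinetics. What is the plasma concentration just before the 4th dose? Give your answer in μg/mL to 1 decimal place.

19.4 μg/mL

f = (1/2)^(τ/t½) = (1/2)^(12/21) ≈ 0.6730.
C₀ = D/Vd = 2168/160 ≈ 13.550 μg/mL.
Before the 4th dose, 3 doses have been given. Superposition: Cmin = C₀·(f + f² + … + f^3).
≈ 13.550 × (0.6730 + 0.4529 + 0.3048) ≈ 13.550 × 1.4307 ≈ 19.386 μg/mL.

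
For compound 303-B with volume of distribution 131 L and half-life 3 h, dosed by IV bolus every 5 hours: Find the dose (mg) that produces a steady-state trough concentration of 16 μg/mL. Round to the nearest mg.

τ/t½ = 5/3 ≈ 1.6667, so f = (1/2)^(5/3) ≈ 0.314980.
Cmin,ss = (D/Vd)·f/(1−f), so D = Cmin,ss·Vd·(1−f)/f.
D = 16 × 131 × (1−f)/f ≈ 16 × 131 × 2.17480 ≈ 4558.38 mg.

4558 mg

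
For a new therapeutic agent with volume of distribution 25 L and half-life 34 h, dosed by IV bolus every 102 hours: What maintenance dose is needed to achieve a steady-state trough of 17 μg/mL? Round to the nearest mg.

2975 mg

τ/t½ = 102/34 ≈ 3, so f = (1/2)^(102/34) ≈ 0.125000.
Cmin,ss = (D/Vd)·f/(1−f), so D = Cmin,ss·Vd·(1−f)/f.
D = 17 × 25 × (1−f)/f ≈ 17 × 25 × 7.00000 ≈ 2975.00 mg.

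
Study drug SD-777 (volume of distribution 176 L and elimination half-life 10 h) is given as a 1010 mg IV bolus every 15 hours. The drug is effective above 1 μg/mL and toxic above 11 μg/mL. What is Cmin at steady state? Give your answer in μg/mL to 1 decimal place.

3.1 μg/mL

k = ln2/t½ = ln2/10 ≈ 0.069315 h⁻¹; fraction remaining f = e^(−kτ) = e^(−0.069315×15) ≈ 0.3536.
Each bolus raises the concentration by D/Vd = 1010/176 ≈ 5.739 μg/mL.
Steady-state trough Cmin,ss = C₀·f/(1−f) ≈ 5.739 × 0.3536/0.6464 ≈ 3.139 μg/mL.
Trough 3.1 μg/mL vs MEC 1 μg/mL: adequate.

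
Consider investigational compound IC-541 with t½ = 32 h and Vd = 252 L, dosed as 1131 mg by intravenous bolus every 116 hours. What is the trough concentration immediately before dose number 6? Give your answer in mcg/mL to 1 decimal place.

0.4 mcg/mL

f = (1/2)^(τ/t½) = (1/2)^(116/32) ≈ 0.0811.
C₀ = D/Vd = 1131/252 ≈ 4.488 mcg/mL.
Before the 6th dose, 5 doses have been given. Superposition: Cmin = C₀·(f + f² + … + f^5).
≈ 4.488 × (0.0811 + 0.0066 + 0.0005 + 0.0000 + 0.0000) ≈ 4.488 × 0.0882 ≈ 0.396 mcg/mL.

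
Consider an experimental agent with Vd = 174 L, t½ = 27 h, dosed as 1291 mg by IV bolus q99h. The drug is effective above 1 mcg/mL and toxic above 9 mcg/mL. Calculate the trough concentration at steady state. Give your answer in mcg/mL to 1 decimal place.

Over one 99-h interval, 99/27 ≈ 3.6667 half-lives elapse, leaving f ≈ 0.0787 of each dose.
Single-dose peak C₀ = D/Vd = 1291/174 ≈ 7.420 mcg/mL.
Steady-state trough Cmin,ss = C₀·f/(1−f) ≈ 7.420 × 0.0787/0.9213 ≈ 0.634 mcg/mL.
Trough 0.6 mcg/mL vs MEC 1 mcg/mL: subtherapeutic.

0.6 mcg/mL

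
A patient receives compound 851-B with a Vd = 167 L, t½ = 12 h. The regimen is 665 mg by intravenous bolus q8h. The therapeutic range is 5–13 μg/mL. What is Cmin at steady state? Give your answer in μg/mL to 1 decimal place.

6.8 μg/mL

τ/t½ = 8/12 ≈ 0.66667, so fraction remaining f = (1/2)^(8/12) ≈ 0.6300.
At steady state, accumulation factor R = 1/(1 − e^(−kτ)) ≈ 2.7027.
Each bolus raises the concentration by D/Vd = 665/167 ≈ 3.982 μg/mL.
Cmax,ss = C₀/(1 − f) ≈ 3.982/0.3700 ≈ 10.762 μg/mL.
Steady-state trough Cmin,ss = Cmax,ss·f ≈ 10.762 × 0.6300 ≈ 6.780 μg/mL.
Trough 6.8 μg/mL vs MEC 5 μg/mL: adequate.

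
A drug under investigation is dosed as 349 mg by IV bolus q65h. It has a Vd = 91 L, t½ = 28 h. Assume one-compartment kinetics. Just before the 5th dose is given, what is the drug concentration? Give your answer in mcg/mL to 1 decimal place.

1.0 mcg/mL

f = (1/2)^(τ/t½) = (1/2)^(65/28) ≈ 0.2001.
C₀ = D/Vd = 349/91 ≈ 3.835 mcg/mL.
Before the 5th dose, 4 doses have been given. Superposition: Cmin = C₀·(f + f² + … + f^4).
≈ 3.835 × (0.2001 + 0.0400 + 0.0080 + 0.0016) ≈ 3.835 × 0.2497 ≈ 0.958 mcg/mL.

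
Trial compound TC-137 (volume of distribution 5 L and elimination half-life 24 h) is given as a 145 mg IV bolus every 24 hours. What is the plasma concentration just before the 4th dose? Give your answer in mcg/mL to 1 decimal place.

f = (1/2)^(τ/t½) = (1/2)^(24/24) ≈ 0.5000.
C₀ = D/Vd = 145/5 ≈ 29.000 mcg/mL.
Before the 4th dose, 3 doses have been given. Superposition: Cmin = C₀·(f + f² + … + f^3).
≈ 29.000 × (0.5000 + 0.2500 + 0.1250) ≈ 29.000 × 0.8750 ≈ 25.375 mcg/mL.

25.4 mcg/mL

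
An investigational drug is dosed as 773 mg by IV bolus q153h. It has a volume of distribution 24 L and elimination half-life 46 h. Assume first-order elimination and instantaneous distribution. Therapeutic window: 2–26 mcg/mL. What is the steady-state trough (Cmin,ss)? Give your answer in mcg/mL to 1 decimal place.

τ/t½ = 153/46 ≈ 3.3261, so fraction remaining f = (1/2)^(153/46) ≈ 0.0997.
Single-dose peak C₀ = D/Vd = 773/24 ≈ 32.208 mcg/mL.
Steady-state trough Cmin,ss = C₀·f/(1−f) ≈ 32.208 × 0.0997/0.9003 ≈ 3.567 mcg/mL.
Trough 3.6 mcg/mL vs MEC 2 mcg/mL: adequate.

3.6 mcg/mL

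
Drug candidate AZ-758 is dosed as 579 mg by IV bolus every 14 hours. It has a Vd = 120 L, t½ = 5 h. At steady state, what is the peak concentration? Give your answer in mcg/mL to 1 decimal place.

τ/t½ = 14/5 ≈ 2.8, so fraction remaining f = (1/2)^(14/5) ≈ 0.1436.
At steady state, accumulation factor R = 1/(1 − e^(−kτ)) ≈ 1.1677.
Each bolus raises the concentration by D/Vd = 579/120 ≈ 4.825 mcg/mL.
Steady-state peak Cmax,ss = C₀·R ≈ 4.825 × 1.1677 ≈ 5.634 mcg/mL.

5.6 mcg/mL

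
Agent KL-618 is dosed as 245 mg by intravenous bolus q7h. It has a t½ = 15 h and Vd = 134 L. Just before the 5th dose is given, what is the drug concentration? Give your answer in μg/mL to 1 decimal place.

3.5 μg/mL

f = (1/2)^(τ/t½) = (1/2)^(7/15) ≈ 0.7236.
C₀ = D/Vd = 245/134 ≈ 1.828 μg/mL.
Before the 5th dose, 4 doses have been given. Superposition: Cmin = C₀·(f + f² + … + f^4).
≈ 1.828 × (0.7236 + 0.5236 + 0.3789 + 0.2742) ≈ 1.828 × 1.9003 ≈ 3.474 μg/mL.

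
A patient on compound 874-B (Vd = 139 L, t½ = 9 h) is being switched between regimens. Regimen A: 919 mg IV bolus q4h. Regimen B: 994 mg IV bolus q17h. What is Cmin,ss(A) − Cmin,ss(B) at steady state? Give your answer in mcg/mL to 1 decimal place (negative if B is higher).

Regimen A: f = (1/2)^(4/9) ≈ 0.7349; Cmin,ss = (919/139)·f/(1−f) ≈ 18.328 mcg/mL.
Regimen B: f = (1/2)^(17/9) ≈ 0.2700; Cmin,ss = (994/139)·f/(1−f) ≈ 2.645 mcg/mL.
Difference ≈ 18.328 − 2.645 ≈ 15.683 mcg/mL.

15.7 mcg/mL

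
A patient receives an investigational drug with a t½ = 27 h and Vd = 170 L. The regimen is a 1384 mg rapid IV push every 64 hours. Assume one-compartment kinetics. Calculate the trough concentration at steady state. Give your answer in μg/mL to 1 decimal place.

2.0 μg/mL

k = ln2/t½ = ln2/27 ≈ 0.025672 h⁻¹; fraction remaining f = e^(−kτ) = e^(−0.025672×64) ≈ 0.1934.
Each bolus raises the concentration by D/Vd = 1384/170 ≈ 8.141 μg/mL.
Steady-state trough Cmin,ss = C₀·f/(1−f) ≈ 8.141 × 0.1934/0.8066 ≈ 1.952 μg/mL.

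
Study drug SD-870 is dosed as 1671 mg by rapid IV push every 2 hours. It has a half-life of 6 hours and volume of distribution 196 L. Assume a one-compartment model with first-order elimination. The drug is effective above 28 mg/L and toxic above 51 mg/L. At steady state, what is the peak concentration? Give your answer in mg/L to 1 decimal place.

k = ln2/t½ = ln2/6 ≈ 0.115525 h⁻¹; fraction remaining f = e^(−kτ) = e^(−0.115525×2) ≈ 0.7937.
Accumulation ratio R = 1/(1 − f) ≈ 1/0.2063 ≈ 4.8473.
Single-dose peak C₀ = D/Vd = 1671/196 ≈ 8.526 mg/L.
Steady-state peak Cmax,ss = C₀·R ≈ 8.526 × 4.8473 ≈ 41.328 mg/L.
Peak 41.3 mg/L vs MTC 51 mg/L: below toxic threshold.

41.3 mg/L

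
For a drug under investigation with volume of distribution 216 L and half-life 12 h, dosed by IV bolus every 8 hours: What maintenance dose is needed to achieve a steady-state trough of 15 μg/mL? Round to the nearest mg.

1903 mg

τ/t½ = 8/12 ≈ 0.66667, so f = (1/2)^(8/12) ≈ 0.629961.
Cmin,ss = (D/Vd)·f/(1−f), so D = Cmin,ss·Vd·(1−f)/f.
D = 15 × 216 × (1−f)/f ≈ 15 × 216 × 0.58740 ≈ 1903.18 mg.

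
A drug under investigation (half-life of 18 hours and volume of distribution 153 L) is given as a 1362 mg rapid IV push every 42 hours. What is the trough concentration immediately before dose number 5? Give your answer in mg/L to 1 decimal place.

f = (1/2)^(τ/t½) = (1/2)^(42/18) ≈ 0.1984.
C₀ = D/Vd = 1362/153 ≈ 8.902 mg/L.
Before the 5th dose, 4 doses have been given. Superposition: Cmin = C₀·(f + f² + … + f^4).
≈ 8.902 × (0.1984 + 0.0394 + 0.0078 + 0.0015) ≈ 8.902 × 0.2471 ≈ 2.200 mg/L.

2.2 mg/L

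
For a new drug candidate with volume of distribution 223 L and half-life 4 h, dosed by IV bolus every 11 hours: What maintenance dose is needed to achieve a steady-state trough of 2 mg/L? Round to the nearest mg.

τ/t½ = 11/4 ≈ 2.75, so f = (1/2)^(11/4) ≈ 0.148651.
Cmin,ss = (D/Vd)·f/(1−f), so D = Cmin,ss·Vd·(1−f)/f.
D = 2 × 223 × (1−f)/f ≈ 2 × 223 × 5.72717 ≈ 2554.32 mg.

2554 mg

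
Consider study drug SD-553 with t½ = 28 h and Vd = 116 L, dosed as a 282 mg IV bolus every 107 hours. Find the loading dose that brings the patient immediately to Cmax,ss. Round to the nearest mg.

303 mg

f = (1/2)^(107/28) ≈ 0.070735; accumulation ratio R = 1/(1−f) ≈ 1.07612.
Loading dose to hit Cmax,ss on first dose: D_load = D_maint·R ≈ 282 × 1.07612 ≈ 303.47 mg.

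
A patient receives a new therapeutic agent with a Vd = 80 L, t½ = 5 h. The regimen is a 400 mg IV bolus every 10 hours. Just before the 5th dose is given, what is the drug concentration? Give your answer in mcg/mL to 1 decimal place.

f = (1/2)^(τ/t½) = (1/2)^(10/5) ≈ 0.2500.
C₀ = D/Vd = 400/80 ≈ 5.000 mcg/mL.
Before the 5th dose, 4 doses have been given. Superposition: Cmin = C₀·(f + f² + … + f^4).
≈ 5.000 × (0.2500 + 0.0625 + 0.0156 + 0.0039) ≈ 5.000 × 0.3320 ≈ 1.660 mcg/mL.

1.7 mcg/mL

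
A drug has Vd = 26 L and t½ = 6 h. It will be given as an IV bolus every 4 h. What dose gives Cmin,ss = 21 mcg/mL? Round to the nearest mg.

τ/t½ = 4/6 ≈ 0.66667, so f = (1/2)^(4/6) ≈ 0.629961.
Cmin,ss = (D/Vd)·f/(1−f), so D = Cmin,ss·Vd·(1−f)/f.
D = 21 × 26 × (1−f)/f ≈ 21 × 26 × 0.58740 ≈ 320.72 mg.

321 mg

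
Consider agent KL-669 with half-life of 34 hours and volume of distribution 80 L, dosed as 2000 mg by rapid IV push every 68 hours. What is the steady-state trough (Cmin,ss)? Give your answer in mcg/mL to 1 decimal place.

τ = 68 h = 2 half-lives, so f = (1/2)^2 = 0.25.
Accumulation ratio R = 1/(1 − f) = 1/0.75 = 4/3.
Single-dose peak C₀ = D/Vd = 2000/80 = 25 mcg/mL.
Steady-state peak Cmax,ss = C₀·R = 25 × 4/3 ≈ 33.333 mcg/mL.
Steady-state trough Cmin,ss = Cmax,ss·f ≈ 33.333 × 0.25 ≈ 8.333 mcg/mL.

8.3 mcg/mL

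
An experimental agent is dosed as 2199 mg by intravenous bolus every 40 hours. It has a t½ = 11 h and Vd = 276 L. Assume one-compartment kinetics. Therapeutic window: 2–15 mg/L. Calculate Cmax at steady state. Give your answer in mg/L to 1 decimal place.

8.7 mg/L

k = ln2/t½ = ln2/11 ≈ 0.063013 h⁻¹; fraction remaining f = e^(−kτ) = e^(−0.063013×40) ≈ 0.0804.
Accumulation ratio R = 1/(1 − f) ≈ 1/0.9196 ≈ 1.0874.
Single-dose peak C₀ = D/Vd = 2199/276 ≈ 7.967 mg/L.
Cmax,ss = C₀/(1 − f) ≈ 7.967/0.9196 ≈ 8.664 mg/L.
Peak 8.7 mg/L vs MTC 15 mg/L: below toxic threshold.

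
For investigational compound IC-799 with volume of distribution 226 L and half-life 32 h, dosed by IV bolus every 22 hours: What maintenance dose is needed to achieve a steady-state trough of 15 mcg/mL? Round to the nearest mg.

2070 mg

τ/t½ = 22/32 ≈ 0.6875, so f = (1/2)^(22/32) ≈ 0.620929.
Cmin,ss = (D/Vd)·f/(1−f), so D = Cmin,ss·Vd·(1−f)/f.
D = 15 × 226 × (1−f)/f ≈ 15 × 226 × 0.61049 ≈ 2069.56 mg.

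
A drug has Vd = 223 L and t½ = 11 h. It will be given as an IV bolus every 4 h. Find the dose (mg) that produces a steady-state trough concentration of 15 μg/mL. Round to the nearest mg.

959 mg

τ/t½ = 4/11 ≈ 0.36364, so f = (1/2)^(4/11) ≈ 0.777203.
Cmin,ss = (D/Vd)·f/(1−f), so D = Cmin,ss·Vd·(1−f)/f.
D = 15 × 223 × (1−f)/f ≈ 15 × 223 × 0.28667 ≈ 958.91 mg.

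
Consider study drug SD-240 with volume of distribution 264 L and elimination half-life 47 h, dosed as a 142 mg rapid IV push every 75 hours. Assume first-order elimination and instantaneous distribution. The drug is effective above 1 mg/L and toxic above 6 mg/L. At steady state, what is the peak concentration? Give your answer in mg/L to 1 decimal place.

0.8 mg/L

τ/t½ = 75/47 ≈ 1.5957, so fraction remaining f = (1/2)^(75/47) ≈ 0.3309.
At steady state, accumulation factor R = 1/(1 − e^(−kτ)) ≈ 1.4945.
Each bolus raises the concentration by D/Vd = 142/264 ≈ 0.538 mg/L.
Steady-state peak Cmax,ss = C₀·R ≈ 0.538 × 1.4945 ≈ 0.804 mg/L.
Peak 0.8 mg/L vs MTC 6 mg/L: below toxic threshold.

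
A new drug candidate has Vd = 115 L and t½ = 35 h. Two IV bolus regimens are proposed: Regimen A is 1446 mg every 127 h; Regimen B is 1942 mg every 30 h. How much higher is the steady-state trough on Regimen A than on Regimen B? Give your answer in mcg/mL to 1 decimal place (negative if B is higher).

Regimen A: f = (1/2)^(127/35) ≈ 0.0809; Cmin,ss = (1446/115)·f/(1−f) ≈ 1.107 mcg/mL.
Regimen B: f = (1/2)^(30/35) ≈ 0.5520; Cmin,ss = (1942/115)·f/(1−f) ≈ 20.807 mcg/mL.
Difference ≈ 1.107 − 20.807 ≈ -19.700 mcg/mL.

-19.7 mcg/mL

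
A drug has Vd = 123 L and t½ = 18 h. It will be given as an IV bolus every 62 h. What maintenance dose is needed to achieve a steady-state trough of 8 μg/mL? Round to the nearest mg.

9728 mg

τ/t½ = 62/18 ≈ 3.4444, so f = (1/2)^(62/18) ≈ 0.091858.
Cmin,ss = (D/Vd)·f/(1−f), so D = Cmin,ss·Vd·(1−f)/f.
D = 8 × 123 × (1−f)/f ≈ 8 × 123 × 9.88637 ≈ 9728.19 mg.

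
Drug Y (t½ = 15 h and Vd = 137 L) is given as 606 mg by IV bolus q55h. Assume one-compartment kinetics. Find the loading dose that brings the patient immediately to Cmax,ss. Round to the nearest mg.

f = (1/2)^(55/15) ≈ 0.078745; accumulation ratio R = 1/(1−f) ≈ 1.08548.
Loading dose to hit Cmax,ss on first dose: D_load = D_maint·R ≈ 606 × 1.08548 ≈ 657.80 mg.

658 mg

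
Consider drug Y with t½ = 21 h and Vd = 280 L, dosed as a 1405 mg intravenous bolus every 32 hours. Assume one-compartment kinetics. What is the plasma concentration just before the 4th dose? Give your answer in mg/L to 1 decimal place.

f = (1/2)^(τ/t½) = (1/2)^(32/21) ≈ 0.3478.
C₀ = D/Vd = 1405/280 ≈ 5.018 mg/L.
Before the 4th dose, 3 doses have been given. Superposition: Cmin = C₀·(f + f² + … + f^3).
≈ 5.018 × (0.3478 + 0.1210 + 0.0421) ≈ 5.018 × 0.5109 ≈ 2.564 mg/L.

2.6 mg/L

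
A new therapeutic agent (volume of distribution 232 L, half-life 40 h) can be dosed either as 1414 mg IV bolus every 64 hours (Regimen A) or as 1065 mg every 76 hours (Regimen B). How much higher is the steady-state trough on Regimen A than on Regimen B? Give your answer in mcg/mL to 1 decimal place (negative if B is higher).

Regimen A: f = (1/2)^(64/40) ≈ 0.3299; Cmin,ss = (1414/232)·f/(1−f) ≈ 3.001 mcg/mL.
Regimen B: f = (1/2)^(76/40) ≈ 0.2679; Cmin,ss = (1065/232)·f/(1−f) ≈ 1.680 mcg/mL.
Difference ≈ 3.001 − 1.680 ≈ 1.321 mcg/mL.

1.3 mcg/mL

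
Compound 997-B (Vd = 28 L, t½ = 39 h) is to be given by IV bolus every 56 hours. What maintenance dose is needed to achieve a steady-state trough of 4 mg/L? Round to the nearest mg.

τ/t½ = 56/39 ≈ 1.4359, so f = (1/2)^(56/39) ≈ 0.369617.
Cmin,ss = (D/Vd)·f/(1−f), so D = Cmin,ss·Vd·(1−f)/f.
D = 4 × 28 × (1−f)/f ≈ 4 × 28 × 1.70550 ≈ 191.02 mg.

191 mg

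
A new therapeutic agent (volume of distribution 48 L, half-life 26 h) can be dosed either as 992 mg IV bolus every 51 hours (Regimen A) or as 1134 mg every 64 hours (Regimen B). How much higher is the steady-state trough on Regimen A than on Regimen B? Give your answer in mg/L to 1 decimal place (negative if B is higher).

1.9 mg/L

Regimen A: f = (1/2)^(51/26) ≈ 0.2568; Cmin,ss = (992/48)·f/(1−f) ≈ 7.141 mg/L.
Regimen B: f = (1/2)^(64/26) ≈ 0.1816; Cmin,ss = (1134/48)·f/(1−f) ≈ 5.242 mg/L.
Difference ≈ 7.141 − 5.242 ≈ 1.899 mg/L.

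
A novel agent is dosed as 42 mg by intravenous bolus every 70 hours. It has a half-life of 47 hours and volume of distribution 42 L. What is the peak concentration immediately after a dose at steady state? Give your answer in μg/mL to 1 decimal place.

1.6 μg/mL

Over one 70-h interval, 70/47 ≈ 1.4894 half-lives elapse, leaving f ≈ 0.3562 of each dose.
Accumulation ratio R = 1/(1 − f) ≈ 1/0.6438 ≈ 1.5533.
Single-dose peak C₀ = D/Vd = 42/42 ≈ 1.000 μg/mL.
Steady-state peak Cmax,ss = C₀·R ≈ 1.000 × 1.5533 ≈ 1.553 μg/mL.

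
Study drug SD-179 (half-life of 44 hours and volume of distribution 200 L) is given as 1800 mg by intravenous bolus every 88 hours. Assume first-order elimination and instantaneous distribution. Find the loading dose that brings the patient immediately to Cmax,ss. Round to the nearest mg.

f = (1/2)^(88/44) ≈ 0.250000; accumulation ratio R = 1/(1−f) ≈ 1.33333.
Loading dose to hit Cmax,ss on first dose: D_load = D_maint·R ≈ 1800 × 1.33333 ≈ 2399.99 mg.

2400 mg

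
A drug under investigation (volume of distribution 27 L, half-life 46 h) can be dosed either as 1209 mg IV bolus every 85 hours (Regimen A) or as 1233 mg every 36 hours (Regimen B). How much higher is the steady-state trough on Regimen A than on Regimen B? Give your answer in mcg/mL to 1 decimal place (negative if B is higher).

-46.2 mcg/mL

Regimen A: f = (1/2)^(85/46) ≈ 0.2778; Cmin,ss = (1209/27)·f/(1−f) ≈ 17.224 mcg/mL.
Regimen B: f = (1/2)^(36/46) ≈ 0.5813; Cmin,ss = (1233/27)·f/(1−f) ≈ 63.401 mcg/mL.
Difference ≈ 17.224 − 63.401 ≈ -46.177 mcg/mL.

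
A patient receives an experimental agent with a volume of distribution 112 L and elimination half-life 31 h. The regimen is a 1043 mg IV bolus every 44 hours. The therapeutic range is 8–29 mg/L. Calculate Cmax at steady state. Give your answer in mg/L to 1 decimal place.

14.9 mg/L

k = ln2/t½ = ln2/31 ≈ 0.022360 h⁻¹; fraction remaining f = e^(−kτ) = e^(−0.022360×44) ≈ 0.3739.
At steady state, accumulation factor R = 1/(1 − e^(−kτ)) ≈ 1.5972.
Each bolus raises the concentration by D/Vd = 1043/112 ≈ 9.312 mg/L.
Steady-state peak Cmax,ss = C₀·R ≈ 9.312 × 1.5972 ≈ 14.873 mg/L.
Peak 14.9 mg/L vs MTC 29 mg/L: below toxic threshold.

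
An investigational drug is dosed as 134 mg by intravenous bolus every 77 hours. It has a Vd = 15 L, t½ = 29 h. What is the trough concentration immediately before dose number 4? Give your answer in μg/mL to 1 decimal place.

f = (1/2)^(τ/t½) = (1/2)^(77/29) ≈ 0.1587.
C₀ = D/Vd = 134/15 ≈ 8.933 μg/mL.
Before the 4th dose, 3 doses have been given. Superposition: Cmin = C₀·(f + f² + … + f^3).
≈ 8.933 × (0.1587 + 0.0252 + 0.0040) ≈ 8.933 × 0.1879 ≈ 1.679 μg/mL.

1.7 μg/mL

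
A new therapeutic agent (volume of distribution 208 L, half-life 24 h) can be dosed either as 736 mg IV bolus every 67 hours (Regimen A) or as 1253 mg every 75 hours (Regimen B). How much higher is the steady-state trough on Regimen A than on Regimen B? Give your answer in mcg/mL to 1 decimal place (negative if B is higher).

-0.2 mcg/mL

Regimen A: f = (1/2)^(67/24) ≈ 0.1444; Cmin,ss = (736/208)·f/(1−f) ≈ 0.597 mcg/mL.
Regimen B: f = (1/2)^(75/24) ≈ 0.1146; Cmin,ss = (1253/208)·f/(1−f) ≈ 0.780 mcg/mL.
Difference ≈ 0.597 − 0.780 ≈ -0.183 mcg/mL.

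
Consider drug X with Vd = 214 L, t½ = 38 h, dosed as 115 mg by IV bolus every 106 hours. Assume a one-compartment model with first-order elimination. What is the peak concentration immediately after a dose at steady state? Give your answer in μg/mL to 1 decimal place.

k = ln2/t½ = ln2/38 ≈ 0.018241 h⁻¹; fraction remaining f = e^(−kτ) = e^(−0.018241×106) ≈ 0.1446.
Accumulation ratio R = 1/(1 − f) ≈ 1/0.8554 ≈ 1.1690.
Each bolus raises the concentration by D/Vd = 115/214 ≈ 0.537 μg/mL.
Cmax,ss = C₀/(1 − f) ≈ 0.537/0.8554 ≈ 0.628 μg/mL.

0.6 μg/mL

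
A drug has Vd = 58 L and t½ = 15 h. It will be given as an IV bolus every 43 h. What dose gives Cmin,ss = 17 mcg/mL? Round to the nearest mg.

6206 mg

τ/t½ = 43/15 ≈ 2.8667, so f = (1/2)^(43/15) ≈ 0.137103.
Cmin,ss = (D/Vd)·f/(1−f), so D = Cmin,ss·Vd·(1−f)/f.
D = 17 × 58 × (1−f)/f ≈ 17 × 58 × 6.29379 ≈ 6205.68 mg.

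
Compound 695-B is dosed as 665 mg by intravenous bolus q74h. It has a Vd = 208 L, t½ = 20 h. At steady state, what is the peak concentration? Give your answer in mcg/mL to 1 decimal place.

k = ln2/t½ = ln2/20 ≈ 0.034657 h⁻¹; fraction remaining f = e^(−kτ) = e^(−0.034657×74) ≈ 0.0769.
Accumulation ratio R = 1/(1 − f) ≈ 1/0.9231 ≈ 1.0833.
Single-dose peak C₀ = D/Vd = 665/208 ≈ 3.197 mcg/mL.
Steady-state peak Cmax,ss = C₀·R ≈ 3.197 × 1.0833 ≈ 3.463 mcg/mL.

3.5 mcg/mL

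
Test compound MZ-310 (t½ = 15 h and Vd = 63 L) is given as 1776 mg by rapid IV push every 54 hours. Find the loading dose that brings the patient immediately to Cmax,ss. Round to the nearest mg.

f = (1/2)^(54/15) ≈ 0.082469; accumulation ratio R = 1/(1−f) ≈ 1.08988.
Loading dose to hit Cmax,ss on first dose: D_load = D_maint·R ≈ 1776 × 1.08988 ≈ 1935.63 mg.

1936 mg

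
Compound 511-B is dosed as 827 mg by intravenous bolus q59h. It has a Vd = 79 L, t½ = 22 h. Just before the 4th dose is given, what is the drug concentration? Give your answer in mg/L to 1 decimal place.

f = (1/2)^(τ/t½) = (1/2)^(59/22) ≈ 0.1558.
C₀ = D/Vd = 827/79 ≈ 10.468 mg/L.
Before the 4th dose, 3 doses have been given. Superposition: Cmin = C₀·(f + f² + … + f^3).
≈ 10.468 × (0.1558 + 0.0243 + 0.0038) ≈ 10.468 × 0.1839 ≈ 1.925 mg/L.

1.9 mg/L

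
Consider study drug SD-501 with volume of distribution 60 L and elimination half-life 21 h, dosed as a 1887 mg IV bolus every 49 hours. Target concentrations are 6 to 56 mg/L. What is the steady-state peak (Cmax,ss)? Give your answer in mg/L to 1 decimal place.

39.2 mg/L

k = ln2/t½ = ln2/21 ≈ 0.033007 h⁻¹; fraction remaining f = e^(−kτ) = e^(−0.033007×49) ≈ 0.1984.
At steady state, accumulation factor R = 1/(1 − e^(−kτ)) ≈ 1.2475.
Single-dose peak C₀ = D/Vd = 1887/60 ≈ 31.450 mg/L.
Steady-state peak Cmax,ss = C₀·R ≈ 31.450 × 1.2475 ≈ 39.234 mg/L.
Peak 39.2 mg/L vs MTC 56 mg/L: below toxic threshold.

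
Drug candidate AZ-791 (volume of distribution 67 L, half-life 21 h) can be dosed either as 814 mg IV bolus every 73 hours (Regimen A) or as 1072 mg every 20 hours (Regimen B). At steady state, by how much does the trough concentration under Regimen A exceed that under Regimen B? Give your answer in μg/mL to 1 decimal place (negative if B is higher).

Regimen A: f = (1/2)^(73/21) ≈ 0.0899; Cmin,ss = (814/67)·f/(1−f) ≈ 1.200 μg/mL.
Regimen B: f = (1/2)^(20/21) ≈ 0.5168; Cmin,ss = (1072/67)·f/(1−f) ≈ 17.113 μg/mL.
Difference ≈ 1.200 − 17.113 ≈ -15.913 μg/mL.

-15.9 μg/mL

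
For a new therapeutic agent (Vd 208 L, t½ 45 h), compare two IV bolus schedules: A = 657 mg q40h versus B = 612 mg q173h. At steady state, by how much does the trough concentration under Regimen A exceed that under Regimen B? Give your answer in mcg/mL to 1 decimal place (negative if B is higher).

3.5 mcg/mL

Regimen A: f = (1/2)^(40/45) ≈ 0.5400; Cmin,ss = (657/208)·f/(1−f) ≈ 3.708 mcg/mL.
Regimen B: f = (1/2)^(173/45) ≈ 0.0696; Cmin,ss = (612/208)·f/(1−f) ≈ 0.220 mcg/mL.
Difference ≈ 3.708 − 0.220 ≈ 3.488 mcg/mL.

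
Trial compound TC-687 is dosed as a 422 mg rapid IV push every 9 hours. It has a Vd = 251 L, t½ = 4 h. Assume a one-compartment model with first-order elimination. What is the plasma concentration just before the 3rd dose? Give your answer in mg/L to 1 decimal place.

0.4 mg/L

f = (1/2)^(τ/t½) = (1/2)^(9/4) ≈ 0.2102.
C₀ = D/Vd = 422/251 ≈ 1.681 mg/L.
Before the 3rd dose, 2 doses have been given. Superposition: Cmin = C₀·(f + f²).
≈ 1.681 × (0.2102 + 0.0442) ≈ 1.681 × 0.2544 ≈ 0.428 mg/L.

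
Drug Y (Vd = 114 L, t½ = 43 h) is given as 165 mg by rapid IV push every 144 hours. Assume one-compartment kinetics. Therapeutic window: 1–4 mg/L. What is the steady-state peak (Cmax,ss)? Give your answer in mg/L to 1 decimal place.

1.6 mg/L

τ/t½ = 144/43 ≈ 3.3488, so fraction remaining f = (1/2)^(144/43) ≈ 0.0982.
At steady state, accumulation factor R = 1/(1 − e^(−kτ)) ≈ 1.1089.
Single-dose peak C₀ = D/Vd = 165/114 ≈ 1.447 mg/L.
Cmax,ss = C₀/(1 − f) ≈ 1.447/0.9018 ≈ 1.605 mg/L.
Peak 1.6 mg/L vs MTC 4 mg/L: below toxic threshold.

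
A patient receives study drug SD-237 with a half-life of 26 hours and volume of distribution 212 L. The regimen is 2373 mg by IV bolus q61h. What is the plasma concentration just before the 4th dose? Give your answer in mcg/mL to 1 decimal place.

2.7 mcg/mL

f = (1/2)^(τ/t½) = (1/2)^(61/26) ≈ 0.1967.
C₀ = D/Vd = 2373/212 ≈ 11.193 mcg/mL.
Before the 4th dose, 3 doses have been given. Superposition: Cmin = C₀·(f + f² + … + f^3).
≈ 11.193 × (0.1967 + 0.0387 + 0.0076) ≈ 11.193 × 0.2430 ≈ 2.720 mcg/mL.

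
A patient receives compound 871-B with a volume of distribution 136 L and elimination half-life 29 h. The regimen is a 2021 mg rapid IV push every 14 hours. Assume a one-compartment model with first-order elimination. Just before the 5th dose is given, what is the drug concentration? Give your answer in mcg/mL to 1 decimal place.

27.6 mcg/mL

f = (1/2)^(τ/t½) = (1/2)^(14/29) ≈ 0.7156.
C₀ = D/Vd = 2021/136 ≈ 14.860 mcg/mL.
Before the 5th dose, 4 doses have been given. Superposition: Cmin = C₀·(f + f² + … + f^4).
≈ 14.860 × (0.7156 + 0.5121 + 0.3664 + 0.2622) ≈ 14.860 × 1.8563 ≈ 27.585 mcg/mL.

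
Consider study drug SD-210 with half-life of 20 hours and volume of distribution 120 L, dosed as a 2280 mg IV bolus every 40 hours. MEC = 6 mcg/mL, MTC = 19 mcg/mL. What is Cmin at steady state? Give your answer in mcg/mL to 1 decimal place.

6.3 mcg/mL

The dosing interval is 2 half-lives, so f = 2^(−2) = 0.25.
Accumulation ratio R = 1/(1 − f) = 1/0.75 = 4/3.
Single-dose peak C₀ = D/Vd = 2280/120 = 19 mcg/mL.
Steady-state peak Cmax,ss = C₀·R = 19 × 4/3 ≈ 25.333 mcg/mL.
Steady-state trough Cmin,ss = Cmax,ss·f ≈ 25.333 × 0.25 ≈ 6.333 mcg/mL.
Trough 6.3 mcg/mL vs MEC 6 mcg/mL: adequate.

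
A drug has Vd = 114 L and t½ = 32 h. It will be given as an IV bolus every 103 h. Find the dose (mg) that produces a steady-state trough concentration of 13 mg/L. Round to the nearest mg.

τ/t½ = 103/32 ≈ 3.2188, so f = (1/2)^(103/32) ≈ 0.107414.
Cmin,ss = (D/Vd)·f/(1−f), so D = Cmin,ss·Vd·(1−f)/f.
D = 13 × 114 × (1−f)/f ≈ 13 × 114 × 8.30977 ≈ 12315.08 mg.

12315 mg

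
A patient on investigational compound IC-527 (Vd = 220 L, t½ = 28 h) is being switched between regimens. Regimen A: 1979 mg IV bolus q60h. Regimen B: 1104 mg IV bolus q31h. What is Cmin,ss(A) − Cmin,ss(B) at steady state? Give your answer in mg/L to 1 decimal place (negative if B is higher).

Regimen A: f = (1/2)^(60/28) ≈ 0.2264; Cmin,ss = (1979/220)·f/(1−f) ≈ 2.633 mg/L.
Regimen B: f = (1/2)^(31/28) ≈ 0.4642; Cmin,ss = (1104/220)·f/(1−f) ≈ 4.348 mg/L.
Difference ≈ 2.633 − 4.348 ≈ -1.715 mg/L.

-1.7 mg/L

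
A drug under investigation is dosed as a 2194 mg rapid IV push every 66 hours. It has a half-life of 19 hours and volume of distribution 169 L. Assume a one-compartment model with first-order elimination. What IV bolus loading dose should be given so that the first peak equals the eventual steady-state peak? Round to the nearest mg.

f = (1/2)^(66/19) ≈ 0.090015; accumulation ratio R = 1/(1−f) ≈ 1.09892.
Loading dose to hit Cmax,ss on first dose: D_load = D_maint·R ≈ 2194 × 1.09892 ≈ 2411.03 mg.

2411 mg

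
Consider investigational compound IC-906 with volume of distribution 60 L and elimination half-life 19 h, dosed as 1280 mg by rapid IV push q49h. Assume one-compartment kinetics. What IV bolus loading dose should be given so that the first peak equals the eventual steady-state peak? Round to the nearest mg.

1537 mg

f = (1/2)^(49/19) ≈ 0.167363; accumulation ratio R = 1/(1−f) ≈ 1.20100.
Loading dose to hit Cmax,ss on first dose: D_load = D_maint·R ≈ 1280 × 1.20100 ≈ 1537.28 mg.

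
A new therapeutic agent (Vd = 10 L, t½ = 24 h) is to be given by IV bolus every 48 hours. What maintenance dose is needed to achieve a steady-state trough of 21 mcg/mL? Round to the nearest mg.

τ/t½ = 48/24 ≈ 2, so f = (1/2)^(48/24) ≈ 0.250000.
Cmin,ss = (D/Vd)·f/(1−f), so D = Cmin,ss·Vd·(1−f)/f.
D = 21 × 10 × (1−f)/f ≈ 21 × 10 × 3.00000 ≈ 630.00 mg.

630 mg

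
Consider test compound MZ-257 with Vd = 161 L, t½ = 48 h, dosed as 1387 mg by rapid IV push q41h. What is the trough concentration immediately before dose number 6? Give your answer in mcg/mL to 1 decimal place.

f = (1/2)^(τ/t½) = (1/2)^(41/48) ≈ 0.5532.
C₀ = D/Vd = 1387/161 ≈ 8.615 mcg/mL.
Before the 6th dose, 5 doses have been given. Superposition: Cmin = C₀·(f + f² + … + f^5).
≈ 8.615 × (0.5532 + 0.3060 + 0.1693 + 0.0937 + 0.0518) ≈ 8.615 × 1.1740 ≈ 10.114 mcg/mL.

10.1 mcg/mL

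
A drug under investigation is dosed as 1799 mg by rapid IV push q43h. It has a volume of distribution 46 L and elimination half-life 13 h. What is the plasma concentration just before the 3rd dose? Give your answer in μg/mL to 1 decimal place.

4.3 μg/mL

f = (1/2)^(τ/t½) = (1/2)^(43/13) ≈ 0.1010.
C₀ = D/Vd = 1799/46 ≈ 39.109 μg/mL.
Before the 3rd dose, 2 doses have been given. Superposition: Cmin = C₀·(f + f²).
≈ 39.109 × (0.1010 + 0.0102) ≈ 39.109 × 0.1112 ≈ 4.349 μg/mL.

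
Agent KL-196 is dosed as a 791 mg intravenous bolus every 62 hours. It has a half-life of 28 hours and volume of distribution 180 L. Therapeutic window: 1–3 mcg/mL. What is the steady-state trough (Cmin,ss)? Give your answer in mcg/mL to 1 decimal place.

1.2 mcg/mL

Over one 62-h interval, 62/28 ≈ 2.2143 half-lives elapse, leaving f ≈ 0.2155 of each dose.
Accumulation ratio R = 1/(1 − f) ≈ 1/0.7845 ≈ 1.2747.
Each bolus raises the concentration by D/Vd = 791/180 ≈ 4.394 mcg/mL.
Steady-state peak Cmax,ss = C₀·R ≈ 4.394 × 1.2747 ≈ 5.601 mcg/mL.
Steady-state trough Cmin,ss = Cmax,ss·f ≈ 5.601 × 0.2155 ≈ 1.207 mcg/mL.
Trough 1.2 mcg/mL vs MEC 1 mcg/mL: adequate.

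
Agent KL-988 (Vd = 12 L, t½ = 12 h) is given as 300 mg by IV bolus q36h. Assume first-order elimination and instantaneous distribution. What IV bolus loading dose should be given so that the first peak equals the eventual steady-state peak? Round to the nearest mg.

f = (1/2)^(36/12) ≈ 0.125000; accumulation ratio R = 1/(1−f) ≈ 1.14286.
Loading dose to hit Cmax,ss on first dose: D_load = D_maint·R ≈ 300 × 1.14286 ≈ 342.86 mg.

343 mg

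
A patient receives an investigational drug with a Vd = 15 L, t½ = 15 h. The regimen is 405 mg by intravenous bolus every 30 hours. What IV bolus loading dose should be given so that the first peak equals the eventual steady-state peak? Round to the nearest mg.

540 mg

f = (1/2)^(30/15) ≈ 0.250000; accumulation ratio R = 1/(1−f) ≈ 1.33333.
Loading dose to hit Cmax,ss on first dose: D_load = D_maint·R ≈ 405 × 1.33333 ≈ 540.00 mg.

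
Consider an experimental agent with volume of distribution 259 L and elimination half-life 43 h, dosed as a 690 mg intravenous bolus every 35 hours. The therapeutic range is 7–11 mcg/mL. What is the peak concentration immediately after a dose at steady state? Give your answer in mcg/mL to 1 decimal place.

Over one 35-h interval, 35/43 ≈ 0.81395 half-lives elapse, leaving f ≈ 0.5688 of each dose.
At steady state, accumulation factor R = 1/(1 − e^(−kτ)) ≈ 2.3191.
Single-dose peak C₀ = D/Vd = 690/259 ≈ 2.664 mcg/mL.
Steady-state peak Cmax,ss = C₀·R ≈ 2.664 × 2.3191 ≈ 6.178 mcg/mL.
Peak 6.2 mcg/mL vs MTC 11 mcg/mL: below toxic threshold.

6.2 mcg/mL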